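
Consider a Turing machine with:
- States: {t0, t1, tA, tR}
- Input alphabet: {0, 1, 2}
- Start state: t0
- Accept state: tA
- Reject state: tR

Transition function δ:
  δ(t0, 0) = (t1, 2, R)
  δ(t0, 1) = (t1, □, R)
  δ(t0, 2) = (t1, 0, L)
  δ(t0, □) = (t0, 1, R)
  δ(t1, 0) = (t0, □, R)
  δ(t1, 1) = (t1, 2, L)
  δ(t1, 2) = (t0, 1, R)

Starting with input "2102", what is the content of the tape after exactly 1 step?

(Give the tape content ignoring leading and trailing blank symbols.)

Execution trace:
Initial: [t0]2102
Step 1: δ(t0, 2) = (t1, 0, L) → [t1]□0102

No transition is defined for δ(t1, □). By convention the machine halts and rejects.

After 1 step, the tape (ignoring leading/trailing blanks) is: 0102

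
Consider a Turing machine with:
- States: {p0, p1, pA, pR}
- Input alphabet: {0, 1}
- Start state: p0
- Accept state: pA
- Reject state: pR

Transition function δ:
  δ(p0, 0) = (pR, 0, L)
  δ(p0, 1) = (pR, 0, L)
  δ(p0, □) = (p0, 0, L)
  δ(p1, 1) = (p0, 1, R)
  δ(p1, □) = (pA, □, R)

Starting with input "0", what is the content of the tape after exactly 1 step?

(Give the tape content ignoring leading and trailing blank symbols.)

Execution trace:
Initial: [p0]0
Step 1: δ(p0, 0) = (pR, 0, L) → [pR]□0

The machine reaches the reject state pR and halts.

After 1 step, the tape (ignoring leading/trailing blanks) is: 0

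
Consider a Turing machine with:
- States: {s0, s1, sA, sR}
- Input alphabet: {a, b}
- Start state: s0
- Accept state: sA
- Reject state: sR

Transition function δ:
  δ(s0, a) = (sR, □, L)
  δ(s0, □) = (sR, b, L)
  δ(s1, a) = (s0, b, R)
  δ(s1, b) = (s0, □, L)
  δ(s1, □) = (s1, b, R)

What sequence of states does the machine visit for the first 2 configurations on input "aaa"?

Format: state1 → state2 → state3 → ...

Execution trace:
Initial: [s0]aaa
Step 1: δ(s0, a) = (sR, □, L) → [sR]□□aa

The machine reaches the reject state sR and halts.

State sequence: s0 → sR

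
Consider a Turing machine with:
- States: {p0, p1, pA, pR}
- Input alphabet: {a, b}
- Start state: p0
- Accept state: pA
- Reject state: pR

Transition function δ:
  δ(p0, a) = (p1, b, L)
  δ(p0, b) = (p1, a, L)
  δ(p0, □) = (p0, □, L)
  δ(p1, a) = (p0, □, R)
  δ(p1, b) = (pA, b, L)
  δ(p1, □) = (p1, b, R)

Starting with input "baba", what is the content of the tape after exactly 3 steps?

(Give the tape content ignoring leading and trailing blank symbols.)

Execution trace:
Initial: [p0]baba
Step 1: δ(p0, b) = (p1, a, L) → [p1]□aaba
Step 2: δ(p1, □) = (p1, b, R) → b[p1]aaba
Step 3: δ(p1, a) = (p0, □, R) → b□[p0]aba

After 3 steps, the tape (ignoring leading/trailing blanks) is: b□aba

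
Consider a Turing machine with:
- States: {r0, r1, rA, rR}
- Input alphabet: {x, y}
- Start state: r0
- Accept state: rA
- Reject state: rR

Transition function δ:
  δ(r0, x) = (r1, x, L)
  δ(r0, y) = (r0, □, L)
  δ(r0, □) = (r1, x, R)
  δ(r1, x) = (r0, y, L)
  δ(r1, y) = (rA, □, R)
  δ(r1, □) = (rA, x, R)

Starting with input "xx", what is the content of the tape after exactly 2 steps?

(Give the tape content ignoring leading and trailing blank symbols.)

Execution trace:
Initial: [r0]xx
Step 1: δ(r0, x) = (r1, x, L) → [r1]□xx
Step 2: δ(r1, □) = (rA, x, R) → x[rA]xx

The machine reaches the accept state rA and halts.

After 2 steps, the tape (ignoring leading/trailing blanks) is: xxx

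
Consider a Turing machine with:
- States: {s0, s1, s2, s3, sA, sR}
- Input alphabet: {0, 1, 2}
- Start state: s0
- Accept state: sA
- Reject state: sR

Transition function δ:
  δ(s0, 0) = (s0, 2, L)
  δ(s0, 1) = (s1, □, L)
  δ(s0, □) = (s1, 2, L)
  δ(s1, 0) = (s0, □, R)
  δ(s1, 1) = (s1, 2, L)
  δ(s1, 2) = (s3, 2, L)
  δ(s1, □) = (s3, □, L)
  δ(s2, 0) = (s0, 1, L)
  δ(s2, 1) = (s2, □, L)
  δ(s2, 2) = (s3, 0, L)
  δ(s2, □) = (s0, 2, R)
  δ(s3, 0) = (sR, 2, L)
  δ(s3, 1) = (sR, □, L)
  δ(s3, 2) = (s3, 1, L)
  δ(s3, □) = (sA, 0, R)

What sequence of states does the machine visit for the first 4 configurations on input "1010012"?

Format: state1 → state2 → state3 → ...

Execution trace:
Initial: [s0]1010012
Step 1: δ(s0, 1) = (s1, □, L) → [s1]□□010012
Step 2: δ(s1, □) = (s3, □, L) → [s3]□□□010012
Step 3: δ(s3, □) = (sA, 0, R) → 0[sA]□□010012

The machine reaches the accept state sA and halts.

State sequence: s0 → s1 → s3 → sA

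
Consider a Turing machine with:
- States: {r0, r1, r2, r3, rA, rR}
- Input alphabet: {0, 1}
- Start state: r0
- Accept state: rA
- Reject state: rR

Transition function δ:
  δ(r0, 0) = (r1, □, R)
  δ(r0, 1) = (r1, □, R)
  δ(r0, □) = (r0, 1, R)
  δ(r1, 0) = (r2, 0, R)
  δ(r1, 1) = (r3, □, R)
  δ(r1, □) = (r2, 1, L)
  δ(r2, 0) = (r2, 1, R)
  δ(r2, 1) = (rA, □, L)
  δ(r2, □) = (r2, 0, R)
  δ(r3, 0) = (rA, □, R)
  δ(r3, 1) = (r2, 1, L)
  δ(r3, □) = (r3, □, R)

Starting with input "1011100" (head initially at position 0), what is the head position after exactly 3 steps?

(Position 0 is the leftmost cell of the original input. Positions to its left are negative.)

Execution trace (head position shown):
Step 0: [r0]1011100  (head at position 0)
Step 1: move right → □[r1]011100  (head at position 1)
Step 2: move right → □0[r2]11100  (head at position 2)
Step 3: move left → □[rA]0□1100  (head at position 1)

After 3 steps, the head is at position 1.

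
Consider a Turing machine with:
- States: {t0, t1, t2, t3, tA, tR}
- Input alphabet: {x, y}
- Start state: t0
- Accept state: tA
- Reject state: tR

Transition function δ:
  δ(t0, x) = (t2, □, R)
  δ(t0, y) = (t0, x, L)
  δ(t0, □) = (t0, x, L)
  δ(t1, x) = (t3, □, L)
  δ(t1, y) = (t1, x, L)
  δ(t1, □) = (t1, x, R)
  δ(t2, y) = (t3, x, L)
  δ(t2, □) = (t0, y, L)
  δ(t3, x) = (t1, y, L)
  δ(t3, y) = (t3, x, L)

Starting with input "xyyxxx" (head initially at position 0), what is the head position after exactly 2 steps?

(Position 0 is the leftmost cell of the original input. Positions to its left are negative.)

Execution trace (head position shown):
Step 0: [t0]xyyxxx  (head at position 0)
Step 1: move right → □[t2]yyxxx  (head at position 1)
Step 2: move left → [t3]□xyxxx  (head at position 0)

After 2 steps, the head is at position 0.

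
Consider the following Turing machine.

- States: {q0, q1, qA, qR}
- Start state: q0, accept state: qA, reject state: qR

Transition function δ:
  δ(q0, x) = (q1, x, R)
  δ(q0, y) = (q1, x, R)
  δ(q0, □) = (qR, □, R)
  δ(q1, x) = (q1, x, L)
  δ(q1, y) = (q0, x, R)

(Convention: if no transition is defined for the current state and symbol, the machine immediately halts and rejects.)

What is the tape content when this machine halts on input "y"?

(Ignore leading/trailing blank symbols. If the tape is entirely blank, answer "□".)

Execution trace:
Initial: [q0]y
Step 1: δ(q0, y) = (q1, x, R) → x[q1]□

No transition is defined for δ(q1, □). By convention the machine halts and rejects.

Final tape (ignoring leading/trailing blanks): x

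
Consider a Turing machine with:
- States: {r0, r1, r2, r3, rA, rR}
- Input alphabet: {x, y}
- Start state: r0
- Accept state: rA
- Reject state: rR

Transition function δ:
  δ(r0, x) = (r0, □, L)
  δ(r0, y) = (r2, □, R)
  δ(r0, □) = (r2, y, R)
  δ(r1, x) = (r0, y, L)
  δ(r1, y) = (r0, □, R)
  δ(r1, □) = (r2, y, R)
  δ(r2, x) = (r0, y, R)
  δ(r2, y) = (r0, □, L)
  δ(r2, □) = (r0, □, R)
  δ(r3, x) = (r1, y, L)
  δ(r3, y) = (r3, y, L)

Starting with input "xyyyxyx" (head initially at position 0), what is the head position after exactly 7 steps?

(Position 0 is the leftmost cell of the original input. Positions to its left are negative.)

Execution trace (head position shown):
Step 0: [r0]xyyyxyx  (head at position 0)
Step 1: move left → [r0]□□yyyxyx  (head at position -1)
Step 2: move right → y[r2]□yyyxyx  (head at position 0)
Step 3: move right → y□[r0]yyyxyx  (head at position 1)
Step 4: move right → y□□[r2]yyxyx  (head at position 2)
Step 5: move left → y□[r0]□□yxyx  (head at position 1)
Step 6: move right → y□y[r2]□yxyx  (head at position 2)
Step 7: move right → y□y□[r0]yxyx  (head at position 3)

After 7 steps, the head is at position 3.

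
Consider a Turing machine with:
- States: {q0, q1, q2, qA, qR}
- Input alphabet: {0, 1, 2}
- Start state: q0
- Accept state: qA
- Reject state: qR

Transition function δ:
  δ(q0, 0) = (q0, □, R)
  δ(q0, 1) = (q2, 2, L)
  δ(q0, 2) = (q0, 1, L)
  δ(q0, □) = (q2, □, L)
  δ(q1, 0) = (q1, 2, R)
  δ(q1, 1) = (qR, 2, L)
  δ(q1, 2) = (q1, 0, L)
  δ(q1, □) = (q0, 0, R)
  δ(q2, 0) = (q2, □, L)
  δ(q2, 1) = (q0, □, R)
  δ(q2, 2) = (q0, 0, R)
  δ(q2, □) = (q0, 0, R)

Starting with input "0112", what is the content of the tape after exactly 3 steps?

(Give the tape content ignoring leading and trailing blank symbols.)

Execution trace:
Initial: [q0]0112
Step 1: δ(q0, 0) = (q0, □, R) → □[q0]112
Step 2: δ(q0, 1) = (q2, 2, L) → [q2]□212
Step 3: δ(q2, □) = (q0, 0, R) → 0[q0]212

After 3 steps, the tape (ignoring leading/trailing blanks) is: 0212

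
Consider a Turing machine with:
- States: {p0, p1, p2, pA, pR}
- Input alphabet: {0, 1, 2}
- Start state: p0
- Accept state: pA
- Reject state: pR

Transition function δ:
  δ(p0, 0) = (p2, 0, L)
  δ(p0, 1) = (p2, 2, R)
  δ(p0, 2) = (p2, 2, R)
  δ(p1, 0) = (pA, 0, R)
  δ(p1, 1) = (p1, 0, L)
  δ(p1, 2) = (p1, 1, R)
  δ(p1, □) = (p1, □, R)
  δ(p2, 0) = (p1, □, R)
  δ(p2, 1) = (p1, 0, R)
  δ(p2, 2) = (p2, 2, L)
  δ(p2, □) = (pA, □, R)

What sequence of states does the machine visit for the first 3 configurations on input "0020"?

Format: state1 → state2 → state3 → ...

Execution trace:
Initial: [p0]0020
Step 1: δ(p0, 0) = (p2, 0, L) → [p2]□0020
Step 2: δ(p2, □) = (pA, □, R) → □[pA]0020

The machine reaches the accept state pA and halts.

State sequence: p0 → p2 → pA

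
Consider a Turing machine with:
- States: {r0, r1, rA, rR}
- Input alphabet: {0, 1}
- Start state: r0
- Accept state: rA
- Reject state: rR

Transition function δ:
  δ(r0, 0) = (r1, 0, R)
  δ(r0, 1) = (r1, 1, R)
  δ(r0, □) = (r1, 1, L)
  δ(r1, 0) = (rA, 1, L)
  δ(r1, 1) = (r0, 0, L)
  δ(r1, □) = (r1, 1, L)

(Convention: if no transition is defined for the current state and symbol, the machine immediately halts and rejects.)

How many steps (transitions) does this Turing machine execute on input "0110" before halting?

Execution trace:
Initial: [r0]0110
Step 1: δ(r0, 0) = (r1, 0, R) → 0[r1]110
Step 2: δ(r1, 1) = (r0, 0, L) → [r0]0010
Step 3: δ(r0, 0) = (r1, 0, R) → 0[r1]010
Step 4: δ(r1, 0) = (rA, 1, L) → [rA]0110

The machine reaches the accept state rA and halts.

The machine executed 4 steps before halting.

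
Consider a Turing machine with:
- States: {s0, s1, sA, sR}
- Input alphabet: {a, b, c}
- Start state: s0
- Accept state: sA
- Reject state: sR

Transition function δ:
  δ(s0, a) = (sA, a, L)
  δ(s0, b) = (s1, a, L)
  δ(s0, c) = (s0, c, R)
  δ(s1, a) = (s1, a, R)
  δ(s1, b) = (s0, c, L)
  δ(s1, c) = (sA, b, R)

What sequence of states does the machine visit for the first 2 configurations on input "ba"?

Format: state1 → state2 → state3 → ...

Execution trace:
Initial: [s0]ba
Step 1: δ(s0, b) = (s1, a, L) → [s1]□aa

No transition is defined for δ(s1, □). By convention the machine halts and rejects.

State sequence: s0 → s1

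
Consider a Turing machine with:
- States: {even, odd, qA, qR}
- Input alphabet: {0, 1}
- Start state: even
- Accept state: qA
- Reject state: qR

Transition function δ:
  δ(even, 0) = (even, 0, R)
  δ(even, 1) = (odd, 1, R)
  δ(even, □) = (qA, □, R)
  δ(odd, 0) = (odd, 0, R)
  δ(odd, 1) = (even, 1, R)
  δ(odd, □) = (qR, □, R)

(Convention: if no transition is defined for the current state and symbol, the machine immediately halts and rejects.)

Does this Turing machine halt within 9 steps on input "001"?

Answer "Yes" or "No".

Execution trace:
Initial: [even]001
Step 1: δ(even, 0) = (even, 0, R) → 0[even]01
Step 2: δ(even, 0) = (even, 0, R) → 00[even]1
Step 3: δ(even, 1) = (odd, 1, R) → 001[odd]□
Step 4: δ(odd, □) = (qR, □, R) → 001□[qR]□

The machine reaches the reject state qR and halts.
The machine halted after 4 steps (within the 9-step bound).

Answer: Yes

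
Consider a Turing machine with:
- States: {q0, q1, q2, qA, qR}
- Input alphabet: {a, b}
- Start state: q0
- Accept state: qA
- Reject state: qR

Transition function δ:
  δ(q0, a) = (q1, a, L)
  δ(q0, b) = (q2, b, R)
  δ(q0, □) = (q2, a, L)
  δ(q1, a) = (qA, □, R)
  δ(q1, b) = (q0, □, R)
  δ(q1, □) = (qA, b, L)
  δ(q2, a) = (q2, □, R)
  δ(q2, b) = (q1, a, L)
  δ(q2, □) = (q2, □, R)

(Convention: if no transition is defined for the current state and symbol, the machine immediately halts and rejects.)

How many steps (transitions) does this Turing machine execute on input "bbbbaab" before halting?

Execution trace:
Initial: [q0]bbbbaab
Step 1: δ(q0, b) = (q2, b, R) → b[q2]bbbaab
Step 2: δ(q2, b) = (q1, a, L) → [q1]babbaab
Step 3: δ(q1, b) = (q0, □, R) → □[q0]abbaab
Step 4: δ(q0, a) = (q1, a, L) → [q1]□abbaab
Step 5: δ(q1, □) = (qA, b, L) → [qA]□babbaab

The machine reaches the accept state qA and halts.

The machine executed 5 steps before halting.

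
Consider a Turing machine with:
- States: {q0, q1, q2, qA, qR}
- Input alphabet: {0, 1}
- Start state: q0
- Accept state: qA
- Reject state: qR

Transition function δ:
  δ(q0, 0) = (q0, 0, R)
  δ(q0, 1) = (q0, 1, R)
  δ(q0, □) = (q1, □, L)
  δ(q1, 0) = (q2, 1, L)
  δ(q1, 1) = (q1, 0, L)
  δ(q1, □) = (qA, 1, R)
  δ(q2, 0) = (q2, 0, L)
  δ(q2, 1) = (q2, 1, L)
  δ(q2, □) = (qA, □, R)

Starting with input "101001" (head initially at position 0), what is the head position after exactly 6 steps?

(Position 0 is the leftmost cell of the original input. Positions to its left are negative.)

Execution trace (head position shown):
Step 0: [q0]101001  (head at position 0)
Step 1: move right → 1[q0]01001  (head at position 1)
Step 2: move right → 10[q0]1001  (head at position 2)
Step 3: move right → 101[q0]001  (head at position 3)
Step 4: move right → 1010[q0]01  (head at position 4)
Step 5: move right → 10100[q0]1  (head at position 5)
Step 6: move right → 101001[q0]□  (head at position 6)

After 6 steps, the head is at position 6.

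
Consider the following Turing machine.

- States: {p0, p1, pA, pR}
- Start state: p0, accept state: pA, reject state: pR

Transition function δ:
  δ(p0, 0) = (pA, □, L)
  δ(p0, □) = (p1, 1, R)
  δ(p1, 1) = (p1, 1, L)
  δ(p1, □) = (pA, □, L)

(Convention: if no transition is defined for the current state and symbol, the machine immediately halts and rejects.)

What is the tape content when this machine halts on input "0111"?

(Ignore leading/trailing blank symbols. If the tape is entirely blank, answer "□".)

Execution trace:
Initial: [p0]0111
Step 1: δ(p0, 0) = (pA, □, L) → [pA]□□111

The machine reaches the accept state pA and halts.

Final tape (ignoring leading/trailing blanks): 111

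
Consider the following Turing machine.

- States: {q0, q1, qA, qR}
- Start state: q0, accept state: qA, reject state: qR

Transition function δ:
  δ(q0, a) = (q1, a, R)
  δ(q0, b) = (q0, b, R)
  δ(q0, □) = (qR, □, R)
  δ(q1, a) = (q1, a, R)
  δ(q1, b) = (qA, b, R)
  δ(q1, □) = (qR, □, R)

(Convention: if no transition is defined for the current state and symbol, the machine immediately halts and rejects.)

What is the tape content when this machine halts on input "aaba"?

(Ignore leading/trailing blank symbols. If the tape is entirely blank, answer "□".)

Execution trace:
Initial: [q0]aaba
Step 1: δ(q0, a) = (q1, a, R) → a[q1]aba
Step 2: δ(q1, a) = (q1, a, R) → aa[q1]ba
Step 3: δ(q1, b) = (qA, b, R) → aab[qA]a

The machine reaches the accept state qA and halts.

Final tape (ignoring leading/trailing blanks): aaba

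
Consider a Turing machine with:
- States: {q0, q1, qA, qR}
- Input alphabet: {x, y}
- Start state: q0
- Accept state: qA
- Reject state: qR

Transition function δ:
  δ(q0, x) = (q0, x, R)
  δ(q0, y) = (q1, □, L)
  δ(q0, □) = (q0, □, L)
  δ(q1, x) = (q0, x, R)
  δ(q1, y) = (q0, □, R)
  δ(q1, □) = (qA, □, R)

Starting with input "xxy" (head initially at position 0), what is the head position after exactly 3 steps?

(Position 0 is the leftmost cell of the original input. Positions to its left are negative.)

Execution trace (head position shown):
Step 0: [q0]xxy  (head at position 0)
Step 1: move right → x[q0]xy  (head at position 1)
Step 2: move right → xx[q0]y  (head at position 2)
Step 3: move left → x[q1]x□  (head at position 1)

After 3 steps, the head is at position 1.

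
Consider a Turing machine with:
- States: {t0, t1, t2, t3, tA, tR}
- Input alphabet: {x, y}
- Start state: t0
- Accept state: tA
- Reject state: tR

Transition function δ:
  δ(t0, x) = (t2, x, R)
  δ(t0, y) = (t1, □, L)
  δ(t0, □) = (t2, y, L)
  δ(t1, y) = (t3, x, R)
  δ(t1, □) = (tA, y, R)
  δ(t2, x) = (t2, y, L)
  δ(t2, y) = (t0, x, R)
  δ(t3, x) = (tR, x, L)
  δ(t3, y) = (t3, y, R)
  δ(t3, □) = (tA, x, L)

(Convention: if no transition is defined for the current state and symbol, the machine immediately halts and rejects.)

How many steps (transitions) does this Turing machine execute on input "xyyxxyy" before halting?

Execution trace:
Initial: [t0]xyyxxyy
Step 1: δ(t0, x) = (t2, x, R) → x[t2]yyxxyy
Step 2: δ(t2, y) = (t0, x, R) → xx[t0]yxxyy
Step 3: δ(t0, y) = (t1, □, L) → x[t1]x□xxyy

No transition is defined for δ(t1, x). By convention the machine halts and rejects.

The machine executed 3 steps before halting.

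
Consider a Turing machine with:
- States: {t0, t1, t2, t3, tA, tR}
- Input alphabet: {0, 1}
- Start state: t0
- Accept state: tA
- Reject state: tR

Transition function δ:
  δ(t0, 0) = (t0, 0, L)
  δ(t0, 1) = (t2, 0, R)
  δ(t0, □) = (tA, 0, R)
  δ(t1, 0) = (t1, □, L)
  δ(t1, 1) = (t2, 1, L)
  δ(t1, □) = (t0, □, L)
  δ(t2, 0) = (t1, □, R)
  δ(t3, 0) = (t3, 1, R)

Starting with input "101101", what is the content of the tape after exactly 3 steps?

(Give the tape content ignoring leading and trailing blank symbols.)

Execution trace:
Initial: [t0]101101
Step 1: δ(t0, 1) = (t2, 0, R) → 0[t2]01101
Step 2: δ(t2, 0) = (t1, □, R) → 0□[t1]1101
Step 3: δ(t1, 1) = (t2, 1, L) → 0[t2]□1101

No transition is defined for δ(t2, □). By convention the machine halts and rejects.

After 3 steps, the tape (ignoring leading/trailing blanks) is: 0□1101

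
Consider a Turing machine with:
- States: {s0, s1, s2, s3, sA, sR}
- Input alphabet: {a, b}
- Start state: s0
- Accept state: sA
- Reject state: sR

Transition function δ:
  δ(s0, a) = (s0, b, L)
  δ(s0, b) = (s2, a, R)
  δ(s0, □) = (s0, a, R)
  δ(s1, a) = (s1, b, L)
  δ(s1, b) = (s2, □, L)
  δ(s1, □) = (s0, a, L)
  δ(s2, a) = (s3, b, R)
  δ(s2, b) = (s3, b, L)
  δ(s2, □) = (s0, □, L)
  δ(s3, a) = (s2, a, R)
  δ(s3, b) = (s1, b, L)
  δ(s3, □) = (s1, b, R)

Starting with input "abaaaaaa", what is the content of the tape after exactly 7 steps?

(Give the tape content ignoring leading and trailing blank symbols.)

Execution trace:
Initial: [s0]abaaaaaa
Step 1: δ(s0, a) = (s0, b, L) → [s0]□bbaaaaaa
Step 2: δ(s0, □) = (s0, a, R) → a[s0]bbaaaaaa
Step 3: δ(s0, b) = (s2, a, R) → aa[s2]baaaaaa
Step 4: δ(s2, b) = (s3, b, L) → a[s3]abaaaaaa
Step 5: δ(s3, a) = (s2, a, R) → aa[s2]baaaaaa
Step 6: δ(s2, b) = (s3, b, L) → a[s3]abaaaaaa
Step 7: δ(s3, a) = (s2, a, R) → aa[s2]baaaaaa

After 7 steps, the tape (ignoring leading/trailing blanks) is: aabaaaaaa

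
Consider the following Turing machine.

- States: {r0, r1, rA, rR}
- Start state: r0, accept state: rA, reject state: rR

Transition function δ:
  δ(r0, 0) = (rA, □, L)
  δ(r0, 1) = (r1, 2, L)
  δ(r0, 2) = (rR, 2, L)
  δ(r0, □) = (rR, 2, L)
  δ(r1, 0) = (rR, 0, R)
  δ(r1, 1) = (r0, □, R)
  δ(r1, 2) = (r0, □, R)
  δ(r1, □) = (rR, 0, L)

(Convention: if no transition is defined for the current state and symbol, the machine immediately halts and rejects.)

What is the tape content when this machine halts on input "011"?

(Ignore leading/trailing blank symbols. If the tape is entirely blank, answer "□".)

Execution trace:
Initial: [r0]011
Step 1: δ(r0, 0) = (rA, □, L) → [rA]□□11

The machine reaches the accept state rA and halts.

Final tape (ignoring leading/trailing blanks): 11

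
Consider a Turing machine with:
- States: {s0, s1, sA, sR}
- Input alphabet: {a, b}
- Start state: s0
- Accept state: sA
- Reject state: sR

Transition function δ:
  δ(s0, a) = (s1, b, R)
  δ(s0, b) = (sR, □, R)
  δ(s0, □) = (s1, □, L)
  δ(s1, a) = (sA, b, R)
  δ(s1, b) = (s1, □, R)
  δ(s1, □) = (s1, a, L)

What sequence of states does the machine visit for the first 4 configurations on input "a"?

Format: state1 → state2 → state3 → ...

Execution trace:
Initial: [s0]a
Step 1: δ(s0, a) = (s1, b, R) → b[s1]□
Step 2: δ(s1, □) = (s1, a, L) → [s1]ba
Step 3: δ(s1, b) = (s1, □, R) → □[s1]a

State sequence: s0 → s1 → s1 → s1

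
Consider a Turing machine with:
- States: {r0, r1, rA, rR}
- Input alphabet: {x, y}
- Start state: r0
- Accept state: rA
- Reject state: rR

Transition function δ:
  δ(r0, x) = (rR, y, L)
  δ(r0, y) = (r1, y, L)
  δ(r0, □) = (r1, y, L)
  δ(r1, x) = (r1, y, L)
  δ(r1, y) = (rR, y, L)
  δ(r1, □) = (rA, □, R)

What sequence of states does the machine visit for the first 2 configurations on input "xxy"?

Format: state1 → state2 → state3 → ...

Execution trace:
Initial: [r0]xxy
Step 1: δ(r0, x) = (rR, y, L) → [rR]□yxy

The machine reaches the reject state rR and halts.

State sequence: r0 → rR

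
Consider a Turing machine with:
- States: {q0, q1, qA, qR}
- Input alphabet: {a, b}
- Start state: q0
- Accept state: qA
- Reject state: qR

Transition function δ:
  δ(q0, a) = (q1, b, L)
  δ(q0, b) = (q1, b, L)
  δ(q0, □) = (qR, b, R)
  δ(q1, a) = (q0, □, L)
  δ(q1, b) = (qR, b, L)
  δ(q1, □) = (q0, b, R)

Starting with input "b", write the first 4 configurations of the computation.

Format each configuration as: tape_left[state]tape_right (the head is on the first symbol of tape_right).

Transitions applied:
Step 1: δ(q0, b) = (q1, b, L)
Step 2: δ(q1, □) = (q0, b, R)
Step 3: δ(q0, b) = (q1, b, L)

The first 4 configurations are:
[q0]b ⊢ [q1]□b ⊢ b[q0]b ⊢ [q1]bb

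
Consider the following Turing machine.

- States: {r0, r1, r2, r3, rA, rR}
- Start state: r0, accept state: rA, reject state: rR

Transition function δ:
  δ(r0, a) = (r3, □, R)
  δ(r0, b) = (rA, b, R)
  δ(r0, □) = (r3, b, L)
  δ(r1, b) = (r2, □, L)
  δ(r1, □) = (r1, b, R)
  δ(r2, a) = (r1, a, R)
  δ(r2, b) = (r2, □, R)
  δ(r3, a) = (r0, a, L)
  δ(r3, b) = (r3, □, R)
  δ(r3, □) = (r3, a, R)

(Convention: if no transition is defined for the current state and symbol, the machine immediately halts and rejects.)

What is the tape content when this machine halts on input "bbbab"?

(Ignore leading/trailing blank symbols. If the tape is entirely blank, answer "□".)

Execution trace:
Initial: [r0]bbbab
Step 1: δ(r0, b) = (rA, b, R) → b[rA]bbab

The machine reaches the accept state rA and halts.

Final tape (ignoring leading/trailing blanks): bbbab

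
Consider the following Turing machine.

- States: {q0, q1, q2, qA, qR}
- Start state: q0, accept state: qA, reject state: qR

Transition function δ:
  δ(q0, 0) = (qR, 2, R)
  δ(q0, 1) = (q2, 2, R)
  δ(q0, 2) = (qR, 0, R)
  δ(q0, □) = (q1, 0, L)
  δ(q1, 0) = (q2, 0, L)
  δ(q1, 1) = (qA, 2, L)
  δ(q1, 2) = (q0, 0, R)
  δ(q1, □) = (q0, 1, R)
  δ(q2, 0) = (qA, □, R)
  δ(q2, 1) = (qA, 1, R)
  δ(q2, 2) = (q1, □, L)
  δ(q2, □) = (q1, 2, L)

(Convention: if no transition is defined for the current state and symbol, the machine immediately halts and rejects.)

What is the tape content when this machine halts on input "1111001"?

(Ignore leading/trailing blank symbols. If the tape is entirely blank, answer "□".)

Execution trace:
Initial: [q0]1111001
Step 1: δ(q0, 1) = (q2, 2, R) → 2[q2]111001
Step 2: δ(q2, 1) = (qA, 1, R) → 21[qA]11001

The machine reaches the accept state qA and halts.

Final tape (ignoring leading/trailing blanks): 2111001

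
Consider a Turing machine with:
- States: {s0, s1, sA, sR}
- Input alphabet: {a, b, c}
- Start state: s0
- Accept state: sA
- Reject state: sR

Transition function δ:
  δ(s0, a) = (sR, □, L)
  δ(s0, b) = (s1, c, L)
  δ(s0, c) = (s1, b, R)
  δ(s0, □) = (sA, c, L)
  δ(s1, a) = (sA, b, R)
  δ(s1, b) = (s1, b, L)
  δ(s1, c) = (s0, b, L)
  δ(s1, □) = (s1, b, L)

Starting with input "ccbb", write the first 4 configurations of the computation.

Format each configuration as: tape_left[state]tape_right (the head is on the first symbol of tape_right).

Transitions applied:
Step 1: δ(s0, c) = (s1, b, R)
Step 2: δ(s1, c) = (s0, b, L)
Step 3: δ(s0, b) = (s1, c, L)

The first 4 configurations are:
[s0]ccbb ⊢ b[s1]cbb ⊢ [s0]bbbb ⊢ [s1]□cbbb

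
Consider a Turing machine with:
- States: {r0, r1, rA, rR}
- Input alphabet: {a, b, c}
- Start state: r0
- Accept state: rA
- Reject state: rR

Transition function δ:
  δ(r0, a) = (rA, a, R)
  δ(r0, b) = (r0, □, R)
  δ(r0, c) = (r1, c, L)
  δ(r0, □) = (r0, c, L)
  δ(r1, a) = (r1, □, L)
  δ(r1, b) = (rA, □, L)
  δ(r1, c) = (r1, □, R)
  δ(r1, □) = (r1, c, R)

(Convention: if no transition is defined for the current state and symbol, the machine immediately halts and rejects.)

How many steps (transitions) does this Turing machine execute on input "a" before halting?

Execution trace:
Initial: [r0]a
Step 1: δ(r0, a) = (rA, a, R) → a[rA]□

The machine reaches the accept state rA and halts.

The machine executed 1 step before halting.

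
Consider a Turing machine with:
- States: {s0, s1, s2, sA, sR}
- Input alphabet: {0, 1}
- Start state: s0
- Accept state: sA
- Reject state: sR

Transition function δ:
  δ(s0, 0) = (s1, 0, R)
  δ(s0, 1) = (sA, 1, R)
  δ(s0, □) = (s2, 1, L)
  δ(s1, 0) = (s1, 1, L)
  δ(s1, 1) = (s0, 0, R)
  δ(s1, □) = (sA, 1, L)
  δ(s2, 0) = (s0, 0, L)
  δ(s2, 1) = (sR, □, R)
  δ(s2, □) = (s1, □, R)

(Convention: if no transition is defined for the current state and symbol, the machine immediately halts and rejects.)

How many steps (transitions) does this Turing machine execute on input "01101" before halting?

Execution trace:
Initial: [s0]01101
Step 1: δ(s0, 0) = (s1, 0, R) → 0[s1]1101
Step 2: δ(s1, 1) = (s0, 0, R) → 00[s0]101
Step 3: δ(s0, 1) = (sA, 1, R) → 001[sA]01

The machine reaches the accept state sA and halts.

The machine executed 3 steps before halting.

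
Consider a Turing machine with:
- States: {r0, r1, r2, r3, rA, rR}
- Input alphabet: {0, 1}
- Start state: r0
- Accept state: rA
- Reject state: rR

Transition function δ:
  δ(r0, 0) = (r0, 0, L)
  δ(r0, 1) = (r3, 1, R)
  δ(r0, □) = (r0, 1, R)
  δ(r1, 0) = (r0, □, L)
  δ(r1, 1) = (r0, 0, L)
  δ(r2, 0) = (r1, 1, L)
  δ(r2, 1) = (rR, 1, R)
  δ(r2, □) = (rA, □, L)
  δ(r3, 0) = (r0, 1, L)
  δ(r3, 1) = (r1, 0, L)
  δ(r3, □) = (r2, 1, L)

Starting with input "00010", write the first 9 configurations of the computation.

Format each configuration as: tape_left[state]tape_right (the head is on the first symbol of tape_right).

Transitions applied:
Step 1: δ(r0, 0) = (r0, 0, L)
Step 2: δ(r0, □) = (r0, 1, R)
Step 3: δ(r0, 0) = (r0, 0, L)
Step 4: δ(r0, 1) = (r3, 1, R)
Step 5: δ(r3, 0) = (r0, 1, L)
Step 6: δ(r0, 1) = (r3, 1, R)
Step 7: δ(r3, 1) = (r1, 0, L)
Step 8: δ(r1, 1) = (r0, 0, L)

The first 9 configurations are:
[r0]00010 ⊢ [r0]□00010 ⊢ 1[r0]00010 ⊢ [r0]100010 ⊢ 1[r3]00010 ⊢ [r0]110010 ⊢ 1[r3]10010 ⊢ [r1]100010 ⊢ [r0]□000010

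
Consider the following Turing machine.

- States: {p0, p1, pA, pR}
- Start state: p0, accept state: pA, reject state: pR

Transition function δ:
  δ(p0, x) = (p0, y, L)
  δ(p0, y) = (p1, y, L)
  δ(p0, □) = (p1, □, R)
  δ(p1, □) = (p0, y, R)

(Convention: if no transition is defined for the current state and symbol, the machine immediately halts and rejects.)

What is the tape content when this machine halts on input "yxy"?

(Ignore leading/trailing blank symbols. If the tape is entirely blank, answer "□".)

Execution trace:
Initial: [p0]yxy
Step 1: δ(p0, y) = (p1, y, L) → [p1]□yxy
Step 2: δ(p1, □) = (p0, y, R) → y[p0]yxy
Step 3: δ(p0, y) = (p1, y, L) → [p1]yyxy

No transition is defined for δ(p1, y). By convention the machine halts and rejects.

Final tape (ignoring leading/trailing blanks): yyxy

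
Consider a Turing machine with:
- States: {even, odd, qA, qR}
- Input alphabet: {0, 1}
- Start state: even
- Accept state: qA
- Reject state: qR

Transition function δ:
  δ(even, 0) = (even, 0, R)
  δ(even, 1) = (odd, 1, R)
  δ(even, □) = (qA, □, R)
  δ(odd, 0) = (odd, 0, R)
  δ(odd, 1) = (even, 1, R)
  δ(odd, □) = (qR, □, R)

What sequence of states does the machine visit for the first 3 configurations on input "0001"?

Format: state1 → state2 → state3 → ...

Execution trace:
Initial: [even]0001
Step 1: δ(even, 0) = (even, 0, R) → 0[even]001
Step 2: δ(even, 0) = (even, 0, R) → 00[even]01

State sequence: even → even → even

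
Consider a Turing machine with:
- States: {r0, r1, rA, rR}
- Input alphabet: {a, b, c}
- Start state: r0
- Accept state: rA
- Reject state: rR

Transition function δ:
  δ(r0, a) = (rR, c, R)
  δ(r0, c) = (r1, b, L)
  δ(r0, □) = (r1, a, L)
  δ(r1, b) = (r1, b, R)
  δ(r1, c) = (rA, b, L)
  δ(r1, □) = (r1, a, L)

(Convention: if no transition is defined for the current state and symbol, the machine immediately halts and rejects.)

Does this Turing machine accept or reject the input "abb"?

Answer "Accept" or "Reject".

Execution trace:
Initial: [r0]abb
Step 1: δ(r0, a) = (rR, c, R) → c[rR]bb

The machine reaches the reject state rR and halts.

Answer: Reject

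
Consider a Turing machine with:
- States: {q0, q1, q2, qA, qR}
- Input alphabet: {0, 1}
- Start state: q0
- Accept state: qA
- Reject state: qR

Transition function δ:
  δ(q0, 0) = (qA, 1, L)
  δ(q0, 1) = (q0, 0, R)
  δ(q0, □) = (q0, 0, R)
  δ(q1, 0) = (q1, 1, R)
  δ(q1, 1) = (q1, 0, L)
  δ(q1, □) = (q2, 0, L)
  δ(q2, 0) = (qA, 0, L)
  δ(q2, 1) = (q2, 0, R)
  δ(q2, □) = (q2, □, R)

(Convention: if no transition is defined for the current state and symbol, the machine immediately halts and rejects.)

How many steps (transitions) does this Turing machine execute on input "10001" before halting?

Execution trace:
Initial: [q0]10001
Step 1: δ(q0, 1) = (q0, 0, R) → 0[q0]0001
Step 2: δ(q0, 0) = (qA, 1, L) → [qA]01001

The machine reaches the accept state qA and halts.

The machine executed 2 steps before halting.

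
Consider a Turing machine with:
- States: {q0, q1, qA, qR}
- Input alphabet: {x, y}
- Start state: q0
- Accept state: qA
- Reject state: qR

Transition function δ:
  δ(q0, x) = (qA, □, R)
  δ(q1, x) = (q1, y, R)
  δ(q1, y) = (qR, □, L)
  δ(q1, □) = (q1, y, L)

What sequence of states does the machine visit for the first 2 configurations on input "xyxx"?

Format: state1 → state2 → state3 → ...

Execution trace:
Initial: [q0]xyxx
Step 1: δ(q0, x) = (qA, □, R) → □[qA]yxx

The machine reaches the accept state qA and halts.

State sequence: q0 → qA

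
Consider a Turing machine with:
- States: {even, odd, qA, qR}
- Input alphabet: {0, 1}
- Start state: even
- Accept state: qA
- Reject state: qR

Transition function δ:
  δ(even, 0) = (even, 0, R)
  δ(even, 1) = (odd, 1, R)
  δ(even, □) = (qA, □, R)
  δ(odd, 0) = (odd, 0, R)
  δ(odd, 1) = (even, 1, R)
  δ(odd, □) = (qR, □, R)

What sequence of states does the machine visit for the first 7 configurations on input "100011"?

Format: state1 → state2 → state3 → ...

Execution trace:
Initial: [even]100011
Step 1: δ(even, 1) = (odd, 1, R) → 1[odd]00011
Step 2: δ(odd, 0) = (odd, 0, R) → 10[odd]0011
Step 3: δ(odd, 0) = (odd, 0, R) → 100[odd]011
Step 4: δ(odd, 0) = (odd, 0, R) → 1000[odd]11
Step 5: δ(odd, 1) = (even, 1, R) → 10001[even]1
Step 6: δ(even, 1) = (odd, 1, R) → 100011[odd]□

State sequence: even → odd → odd → odd → odd → even → odd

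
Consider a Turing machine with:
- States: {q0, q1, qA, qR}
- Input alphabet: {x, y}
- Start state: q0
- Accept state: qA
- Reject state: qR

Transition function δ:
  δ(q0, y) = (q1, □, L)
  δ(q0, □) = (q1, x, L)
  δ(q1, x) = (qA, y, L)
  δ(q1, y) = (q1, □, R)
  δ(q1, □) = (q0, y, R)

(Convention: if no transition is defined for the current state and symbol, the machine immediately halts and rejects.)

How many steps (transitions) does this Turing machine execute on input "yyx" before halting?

Execution trace:
Initial: [q0]yyx
Step 1: δ(q0, y) = (q1, □, L) → [q1]□□yx
Step 2: δ(q1, □) = (q0, y, R) → y[q0]□yx
Step 3: δ(q0, □) = (q1, x, L) → [q1]yxyx
Step 4: δ(q1, y) = (q1, □, R) → □[q1]xyx
Step 5: δ(q1, x) = (qA, y, L) → [qA]□yyx

The machine reaches the accept state qA and halts.

The machine executed 5 steps before halting.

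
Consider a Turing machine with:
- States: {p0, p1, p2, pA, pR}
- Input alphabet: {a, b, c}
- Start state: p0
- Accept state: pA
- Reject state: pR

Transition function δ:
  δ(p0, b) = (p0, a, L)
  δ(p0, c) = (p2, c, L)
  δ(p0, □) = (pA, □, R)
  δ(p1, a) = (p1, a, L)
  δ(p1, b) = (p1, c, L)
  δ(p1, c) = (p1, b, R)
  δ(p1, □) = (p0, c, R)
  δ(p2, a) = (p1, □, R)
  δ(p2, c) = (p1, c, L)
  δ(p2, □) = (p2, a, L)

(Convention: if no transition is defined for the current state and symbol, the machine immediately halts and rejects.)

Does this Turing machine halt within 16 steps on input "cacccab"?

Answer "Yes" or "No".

Execution trace:
Initial: [p0]cacccab
Step 1: δ(p0, c) = (p2, c, L) → [p2]□cacccab
Step 2: δ(p2, □) = (p2, a, L) → [p2]□acacccab
Step 3: δ(p2, □) = (p2, a, L) → [p2]□aacacccab
Step 4: δ(p2, □) = (p2, a, L) → [p2]□aaacacccab
Step 5: δ(p2, □) = (p2, a, L) → [p2]□aaaacacccab
Step 6: δ(p2, □) = (p2, a, L) → [p2]□aaaaacacccab
Step 7: δ(p2, □) = (p2, a, L) → [p2]□aaaaaacacccab
Step 8: δ(p2, □) = (p2, a, L) → [p2]□aaaaaaacacccab
Step 9: δ(p2, □) = (p2, a, L) → [p2]□aaaaaaaacacccab
Step 10: δ(p2, □) = (p2, a, L) → [p2]□aaaaaaaaacacccab
Step 11: δ(p2, □) = (p2, a, L) → [p2]□aaaaaaaaaacacccab
Step 12: δ(p2, □) = (p2, a, L) → [p2]□aaaaaaaaaaacacccab
Step 13: δ(p2, □) = (p2, a, L) → [p2]□aaaaaaaaaaaacacccab
Step 14: δ(p2, □) = (p2, a, L) → [p2]□aaaaaaaaaaaaacacccab
Step 15: δ(p2, □) = (p2, a, L) → [p2]□aaaaaaaaaaaaaacacccab
Step 16: δ(p2, □) = (p2, a, L) → [p2]□aaaaaaaaaaaaaaacacccab

The machine has not reached a halting state after 16 steps.
The machine did not halt within the 16-step bound.

Answer: No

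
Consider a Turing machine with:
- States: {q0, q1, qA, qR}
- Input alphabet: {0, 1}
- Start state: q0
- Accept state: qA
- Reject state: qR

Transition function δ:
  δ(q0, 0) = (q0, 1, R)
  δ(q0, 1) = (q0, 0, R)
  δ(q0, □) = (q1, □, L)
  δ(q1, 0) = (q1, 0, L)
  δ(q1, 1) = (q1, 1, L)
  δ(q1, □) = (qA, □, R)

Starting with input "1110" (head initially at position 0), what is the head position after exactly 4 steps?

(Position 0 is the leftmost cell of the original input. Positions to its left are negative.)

Execution trace (head position shown):
Step 0: [q0]1110  (head at position 0)
Step 1: move right → 0[q0]110  (head at position 1)
Step 2: move right → 00[q0]10  (head at position 2)
Step 3: move right → 000[q0]0  (head at position 3)
Step 4: move right → 0001[q0]□  (head at position 4)

After 4 steps, the head is at position 4.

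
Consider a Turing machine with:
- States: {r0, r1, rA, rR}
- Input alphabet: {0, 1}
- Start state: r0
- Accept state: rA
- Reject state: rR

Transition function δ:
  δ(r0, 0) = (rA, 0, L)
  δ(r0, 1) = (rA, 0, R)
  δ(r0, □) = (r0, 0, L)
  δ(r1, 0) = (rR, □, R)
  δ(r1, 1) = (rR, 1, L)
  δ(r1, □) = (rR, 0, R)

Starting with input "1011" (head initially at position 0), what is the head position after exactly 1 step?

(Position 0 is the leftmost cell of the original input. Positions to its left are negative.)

Execution trace (head position shown):
Step 0: [r0]1011  (head at position 0)
Step 1: move right → 0[rA]011  (head at position 1)

After 1 step, the head is at position 1.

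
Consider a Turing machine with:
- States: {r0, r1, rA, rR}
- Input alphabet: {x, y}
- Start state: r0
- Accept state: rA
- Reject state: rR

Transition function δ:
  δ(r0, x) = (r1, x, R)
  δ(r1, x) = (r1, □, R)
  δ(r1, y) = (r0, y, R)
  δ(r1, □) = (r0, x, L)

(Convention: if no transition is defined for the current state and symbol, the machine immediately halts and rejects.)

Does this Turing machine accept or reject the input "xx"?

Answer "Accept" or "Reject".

Execution trace:
Initial: [r0]xx
Step 1: δ(r0, x) = (r1, x, R) → x[r1]x
Step 2: δ(r1, x) = (r1, □, R) → x□[r1]□
Step 3: δ(r1, □) = (r0, x, L) → x[r0]□x

No transition is defined for δ(r0, □). By convention the machine halts and rejects.

Answer: Reject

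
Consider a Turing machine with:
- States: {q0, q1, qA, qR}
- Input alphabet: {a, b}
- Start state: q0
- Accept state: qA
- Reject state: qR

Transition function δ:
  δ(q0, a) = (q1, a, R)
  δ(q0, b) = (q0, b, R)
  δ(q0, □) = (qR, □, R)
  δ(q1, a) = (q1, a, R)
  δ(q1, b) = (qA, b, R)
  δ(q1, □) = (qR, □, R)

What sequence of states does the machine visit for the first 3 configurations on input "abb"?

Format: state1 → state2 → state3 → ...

Execution trace:
Initial: [q0]abb
Step 1: δ(q0, a) = (q1, a, R) → a[q1]bb
Step 2: δ(q1, b) = (qA, b, R) → ab[qA]b

The machine reaches the accept state qA and halts.

State sequence: q0 → q1 → qA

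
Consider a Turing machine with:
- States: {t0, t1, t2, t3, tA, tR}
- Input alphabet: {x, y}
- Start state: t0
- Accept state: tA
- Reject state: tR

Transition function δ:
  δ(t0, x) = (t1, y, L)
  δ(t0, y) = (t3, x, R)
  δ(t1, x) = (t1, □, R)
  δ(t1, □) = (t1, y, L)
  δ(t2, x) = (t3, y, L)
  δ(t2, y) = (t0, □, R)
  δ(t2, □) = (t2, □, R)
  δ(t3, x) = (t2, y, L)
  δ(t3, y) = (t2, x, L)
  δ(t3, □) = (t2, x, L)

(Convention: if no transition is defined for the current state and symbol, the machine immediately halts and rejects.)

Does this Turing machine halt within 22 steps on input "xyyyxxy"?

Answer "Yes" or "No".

Execution trace:
Initial: [t0]xyyyxxy
Step 1: δ(t0, x) = (t1, y, L) → [t1]□yyyyxxy
Step 2: δ(t1, □) = (t1, y, L) → [t1]□yyyyyxxy
Step 3: δ(t1, □) = (t1, y, L) → [t1]□yyyyyyxxy
Step 4: δ(t1, □) = (t1, y, L) → [t1]□yyyyyyyxxy
Step 5: δ(t1, □) = (t1, y, L) → [t1]□yyyyyyyyxxy
Step 6: δ(t1, □) = (t1, y, L) → [t1]□yyyyyyyyyxxy
Step 7: δ(t1, □) = (t1, y, L) → [t1]□yyyyyyyyyyxxy
Step 8: δ(t1, □) = (t1, y, L) → [t1]□yyyyyyyyyyyxxy
Step 9: δ(t1, □) = (t1, y, L) → [t1]□yyyyyyyyyyyyxxy
Step 10: δ(t1, □) = (t1, y, L) → [t1]□yyyyyyyyyyyyyxxy
Step 11: δ(t1, □) = (t1, y, L) → [t1]□yyyyyyyyyyyyyyxxy
Step 12: δ(t1, □) = (t1, y, L) → [t1]□yyyyyyyyyyyyyyyxxy
Step 13: δ(t1, □) = (t1, y, L) → [t1]□yyyyyyyyyyyyyyyyxxy
Step 14: δ(t1, □) = (t1, y, L) → [t1]□yyyyyyyyyyyyyyyyyxxy
Step 15: δ(t1, □) = (t1, y, L) → [t1]□yyyyyyyyyyyyyyyyyyxxy
Step 16: δ(t1, □) = (t1, y, L) → [t1]□yyyyyyyyyyyyyyyyyyyxxy
Step 17: δ(t1, □) = (t1, y, L) → [t1]□yyyyyyyyyyyyyyyyyyyyxxy
Step 18: δ(t1, □) = (t1, y, L) → [t1]□yyyyyyyyyyyyyyyyyyyyyxxy
Step 19: δ(t1, □) = (t1, y, L) → [t1]□yyyyyyyyyyyyyyyyyyyyyyxxy
Step 20: δ(t1, □) = (t1, y, L) → [t1]□yyyyyyyyyyyyyyyyyyyyyyyxxy
Step 21: δ(t1, □) = (t1, y, L) → [t1]□yyyyyyyyyyyyyyyyyyyyyyyyxxy
Step 22: δ(t1, □) = (t1, y, L) → [t1]□yyyyyyyyyyyyyyyyyyyyyyyyyxxy

The machine has not reached a halting state after 22 steps.
The machine did not halt within the 22-step bound.

Answer: No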